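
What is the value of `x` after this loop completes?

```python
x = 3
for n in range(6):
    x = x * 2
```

Multiply by 2, 6 times: 3 * 2^6 = 192
`x` takes the values: 3 → 6 → 12 → 24 → 48 → 96 → 192

Answer: 192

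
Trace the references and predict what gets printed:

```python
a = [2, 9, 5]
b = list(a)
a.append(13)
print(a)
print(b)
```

Key concept: list() constructor creates copy.
Step by step:
`a = [2, 9, 5]` → a = [2, 9, 5]
`b = list(a)` → b = [2, 9, 5]
`a.append(13)` → a = [2, 9, 5, 13]
`print(a)` → prints [2, 9, 5, 13]
`print(b)` → prints [2, 9, 5]

Answer:
[2, 9, 5, 13]
[2, 9, 5]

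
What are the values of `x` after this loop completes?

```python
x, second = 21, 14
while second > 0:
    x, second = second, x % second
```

GCD of 21 and 14
`x` takes the values: 21 → 14 → 7

Answer: 7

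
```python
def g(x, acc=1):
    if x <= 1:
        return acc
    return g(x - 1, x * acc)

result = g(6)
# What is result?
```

Accumulator trace (n, acc): (6, 1) -> (5, 6) -> (4, 30) -> (3, 120) -> (2, 360) -> (1, 720) -> return 720

Answer: 720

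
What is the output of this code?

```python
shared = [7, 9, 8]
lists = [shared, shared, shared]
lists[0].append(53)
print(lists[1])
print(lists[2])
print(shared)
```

Key concept: list of same reference.
Step by step:
`shared = [7, 9, 8]` → shared = [7, 9, 8]
`lists = [shared, shared, shared]` → lists = [[7, 9, 8], [7, 9, 8], [7, 9, 8]]
`lists[0].append(53)` → shared = [7, 9, 8, 53]; lists = [[7, 9, 8, 53], [7, 9, 8, 53], [7, 9, 8, 53]]
`print(lists[1])` → prints [7, 9, 8, 53]
`print(lists[2])` → prints [7, 9, 8, 53]
`print(shared)` → prints [7, 9, 8, 53]

Answer:
[7, 9, 8, 53]
[7, 9, 8, 53]
[7, 9, 8, 53]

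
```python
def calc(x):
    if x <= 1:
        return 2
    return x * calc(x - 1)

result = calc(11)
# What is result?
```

calc(11) = 11 * 10 * 9 * 8 * 7 * 6 * 5 * 4 * 3 * 2 * 2 = 79833600

Answer: 79833600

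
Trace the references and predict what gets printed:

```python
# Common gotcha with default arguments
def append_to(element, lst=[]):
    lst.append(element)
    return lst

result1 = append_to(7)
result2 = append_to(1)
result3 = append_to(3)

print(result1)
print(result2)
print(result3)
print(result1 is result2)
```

Key concept: mutable default argument gotcha.
Step by step:
`result1 = append_to(7)` → result1 = [7]
`result2 = append_to(1)` → result1 = [7, 1] (same object as result2); result2 = [7, 1] (same object as result1)
`result3 = append_to(3)` → result1 = [7, 1, 3] (same object as result2, result3); result2 = [7, 1, 3] (same object as result1, result3); result3 = [7, 1, 3] (same object as result1, result2)
`print(result1)` → prints [7, 1, 3]
`print(result2)` → prints [7, 1, 3]
`print(result3)` → prints [7, 1, 3]
`print(result1 is result2)` → prints True

Answer:
[7, 1, 3]
[7, 1, 3]
[7, 1, 3]
True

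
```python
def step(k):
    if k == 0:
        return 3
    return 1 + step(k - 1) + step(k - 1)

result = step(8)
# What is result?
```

step(k) = 1 + 2·step(k-1), step(0)=3. Closed form: (3+1)·2^8 - 1 = 1023.

Answer: 1023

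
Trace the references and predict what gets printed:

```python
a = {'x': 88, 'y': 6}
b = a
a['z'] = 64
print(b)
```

Key concept: dict aliasing.
Step by step:
`a = {'x': 88, 'y': 6}` → a = {'x': 88, 'y': 6}
`b = a` → b = {'x': 88, 'y': 6} (same object as a)
`a['z'] = 64` → a = {'x': 88, 'y': 6, 'z': 64} (same object as b); b = {'x': 88, 'y': 6, 'z': 64} (same object as a)
`print(b)` → prints {'x': 88, 'y': 6, 'z': 64}

Answer: {'x': 88, 'y': 6, 'z': 64}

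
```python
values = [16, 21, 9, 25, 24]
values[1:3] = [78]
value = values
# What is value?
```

Trace:
`values = [16, 21, 9, 25, 24]` → values = [16, 21, 9, 25, 24]
`values[1:3] = [78]` → values = [16, 78, 25, 24]
`value = values` → value = [16, 78, 25, 24]
So value = [16, 78, 25, 24]

Answer: [16, 78, 25, 24]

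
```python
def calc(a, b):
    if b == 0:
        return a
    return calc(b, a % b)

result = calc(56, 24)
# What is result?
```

calc(56, 24) -> calc(24, 8) -> calc(8, 0) -> 8

Answer: 8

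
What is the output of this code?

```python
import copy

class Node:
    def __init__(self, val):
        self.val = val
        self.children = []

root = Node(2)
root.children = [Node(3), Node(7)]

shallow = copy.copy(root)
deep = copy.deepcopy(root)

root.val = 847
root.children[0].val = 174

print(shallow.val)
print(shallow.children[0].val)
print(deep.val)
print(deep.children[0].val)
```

Key concept: deep copy with custom objects.
Step by step:
`root = Node(2)` → root = Node(val=2, children=[])
`root.children = [Node(3), Node(7)]` → root = Node(val=2, children=[Node(val=3, children=[]), Node(val=7, children=[])])
`shallow = copy.copy(root)` → shallow = Node(val=2, children=[Node(val=3, children=[]), Node(val=7, children=[])])
`deep = copy.deepcopy(root)` → deep = Node(val=2, children=[Node(val=3, children=[]), Node(val=7, children=[])])
`root.val = 847` → root = Node(val=847, children=[Node(val=3, children=[]), Node(val=7, children=[])])
`root.children[0].val = 174` → root = Node(val=847, children=[Node(val=174, children=[]), Node(val=7, children=[])]); shallow = Node(val=2, children=[Node(val=174, children=[]), Node(val=7, children=[])])
`print(shallow.val)` → prints 2
`print(shallow.children[0].val)` → prints 174
`print(deep.val)` → prints 2
`print(deep.children[0].val)` → prints 3

Answer:
2
174
2
3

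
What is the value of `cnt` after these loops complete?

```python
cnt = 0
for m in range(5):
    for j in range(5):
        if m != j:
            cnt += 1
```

5² - 5 (exclude diagonal)
`cnt` takes the values: 0 → 1 → 2 → 3 → 4 → 5 → 6 → 7 → 8 → 9 → 10 → 11 → 12 → 13 → 14 → 15 → 16 → 17 → 18 → 19 → 20

Answer: 20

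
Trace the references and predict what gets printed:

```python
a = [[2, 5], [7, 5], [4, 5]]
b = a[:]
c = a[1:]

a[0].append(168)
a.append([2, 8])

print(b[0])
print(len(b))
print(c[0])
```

Key concept: slice with nested mutation.
Step by step:
`a = [[2, 5], [7, 5], [4, 5]]` → a = [[2, 5], [7, 5], [4, 5]]
`b = a[:]` → b = [[2, 5], [7, 5], [4, 5]]
`c = a[1:]` → c = [[7, 5], [4, 5]]
`a[0].append(168)` → a = [[2, 5, 168], [7, 5], [4, 5]]; b = [[2, 5, 168], [7, 5], [4, 5]]
`a.append([2, 8])` → a = [[2, 5, 168], [7, 5], [4, 5], [2, 8]]
`print(b[0])` → prints [2, 5, 168]
`print(len(b))` → prints 3
`print(c[0])` → prints [7, 5]

Answer:
[2, 5, 168]
3
[7, 5]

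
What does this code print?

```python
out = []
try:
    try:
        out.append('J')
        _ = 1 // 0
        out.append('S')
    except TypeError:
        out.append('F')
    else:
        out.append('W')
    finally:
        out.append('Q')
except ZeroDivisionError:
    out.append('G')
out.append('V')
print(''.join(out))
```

Execution trace: 'J' (inner try body) → 'Q' (inner finally) → 'G' (outer except ZeroDivisionError) → 'V' (after the try/except). Output: JQGV

Answer: JQGV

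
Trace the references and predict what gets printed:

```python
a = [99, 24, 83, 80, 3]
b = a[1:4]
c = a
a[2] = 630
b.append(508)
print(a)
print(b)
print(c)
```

Key concept: slice vs alias.
Step by step:
`a = [99, 24, 83, 80, 3]` → a = [99, 24, 83, 80, 3]
`b = a[1:4]` → b = [24, 83, 80]
`c = a` → c = [99, 24, 83, 80, 3] (same object as a)
`a[2] = 630` → a = [99, 24, 630, 80, 3] (same object as c); c = [99, 24, 630, 80, 3] (same object as a)
`b.append(508)` → b = [24, 83, 80, 508]
`print(a)` → prints [99, 24, 630, 80, 3]
`print(b)` → prints [24, 83, 80, 508]
`print(c)` → prints [99, 24, 630, 80, 3]

Answer:
[99, 24, 630, 80, 3]
[24, 83, 80, 508]
[99, 24, 630, 80, 3]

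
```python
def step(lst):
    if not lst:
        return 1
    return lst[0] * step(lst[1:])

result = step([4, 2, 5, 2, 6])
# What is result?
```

Product over [4, 2, 5, 2, 6] = 4 * 2 * 5 * 2 * 6 = 480

Answer: 480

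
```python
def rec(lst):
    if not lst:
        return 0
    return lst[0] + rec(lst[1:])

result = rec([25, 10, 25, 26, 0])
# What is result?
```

25 + 10 + 25 + 26 + 0 + 0 = 86

Answer: 86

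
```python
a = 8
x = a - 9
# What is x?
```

Trace:
`a = 8` → a = 8
`x = a - 9` → x = -1
So x = -1

Answer: -1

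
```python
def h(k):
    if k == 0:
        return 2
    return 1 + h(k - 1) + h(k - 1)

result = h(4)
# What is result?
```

h(k) = 1 + 2·h(k-1), h(0)=2. Closed form: (2+1)·2^4 - 1 = 47.

Answer: 47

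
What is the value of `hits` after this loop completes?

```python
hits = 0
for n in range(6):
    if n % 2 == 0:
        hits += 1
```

Count numbers divisible by 2 in range(6)
`hits` takes the values: 0 → 1 → 2 → 3

Answer: 3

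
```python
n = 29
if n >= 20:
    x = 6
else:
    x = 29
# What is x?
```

Trace:
`n = 29` → n = 29
`if n >= 20: ...` → n >= 20 is True → x = 6
So x = 6

Answer: 6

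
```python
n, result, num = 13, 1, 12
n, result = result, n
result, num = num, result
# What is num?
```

Trace:
`n, result, num = 13, 1, 12` → n = 13; result = 1; num = 12
`n, result = result, n` → n = 1; result = 13
`result, num = num, result` → result = 12; num = 13
So num = 13

Answer: 13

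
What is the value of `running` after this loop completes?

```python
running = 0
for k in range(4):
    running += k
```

Sum of 0 to 3 = 6
`running` takes the values: 0 → 1 → 3 → 6

Answer: 6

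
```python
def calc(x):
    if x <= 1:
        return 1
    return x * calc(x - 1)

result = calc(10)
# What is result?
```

calc(10) = 10 * 9 * 8 * 7 * 6 * 5 * 4 * 3 * 2 * 1 = 3628800

Answer: 3628800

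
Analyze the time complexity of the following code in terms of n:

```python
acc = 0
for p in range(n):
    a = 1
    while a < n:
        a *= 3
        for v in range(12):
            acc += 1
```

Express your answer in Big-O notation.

Each loop level contributes: n × log n × 1. Multiplying the contributions gives O(n log n).

Answer: O(n log n)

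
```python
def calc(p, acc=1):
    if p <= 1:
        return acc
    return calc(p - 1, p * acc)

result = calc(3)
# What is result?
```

Accumulator trace (n, acc): (3, 1) -> (2, 3) -> (1, 6) -> return 6

Answer: 6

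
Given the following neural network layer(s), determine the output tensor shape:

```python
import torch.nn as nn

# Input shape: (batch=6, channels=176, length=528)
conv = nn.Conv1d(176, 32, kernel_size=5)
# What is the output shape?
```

Input: (6, 176, 528) -> Output: (6, 32, 524)

Answer: (6, 32, 524)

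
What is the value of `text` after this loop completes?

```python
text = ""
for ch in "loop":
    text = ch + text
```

Reverse 'loop'
`text` takes the values: "" → "l" → "ol" → "ool" → "pool"

Answer: "pool"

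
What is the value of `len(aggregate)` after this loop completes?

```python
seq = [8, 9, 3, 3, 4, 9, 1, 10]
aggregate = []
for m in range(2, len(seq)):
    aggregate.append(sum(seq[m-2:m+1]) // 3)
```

Number of 3-element averages
`aggregate` takes the values: [] → [6] → [6, 5] → [6, 5, 3] → [6, 5, 3, 5] → [6, 5, 3, 5, 4] → [6, 5, 3, 5, 4, 6]
So `len(aggregate)` = 6

Answer: 6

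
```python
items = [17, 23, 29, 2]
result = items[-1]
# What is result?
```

Trace:
`items = [17, 23, 29, 2]` → items = [17, 23, 29, 2]
`result = items[-1]` → result = 2
So result = 2

Answer: 2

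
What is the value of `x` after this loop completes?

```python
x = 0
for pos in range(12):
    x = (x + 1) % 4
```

Increment mod 4, 12 times = 0
`x` takes the values: 0 → 1 → 2 → 3 → 0 → 1 → 2 → 3 → 0 → 1 → 2 → 3 → 0

Answer: 0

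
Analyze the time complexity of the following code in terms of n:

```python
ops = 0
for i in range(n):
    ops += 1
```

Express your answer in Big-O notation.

Each loop level contributes: n. Multiplying the contributions gives O(n).

Answer: O(n)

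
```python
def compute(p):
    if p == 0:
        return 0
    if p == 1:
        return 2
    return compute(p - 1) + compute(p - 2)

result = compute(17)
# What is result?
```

Build up from base cases: compute(0)=0, compute(1)=2, compute(2)=2, compute(3)=4, compute(4)=6, compute(5)=10, compute(6)=16, ..., compute(17)=3194

Answer: 3194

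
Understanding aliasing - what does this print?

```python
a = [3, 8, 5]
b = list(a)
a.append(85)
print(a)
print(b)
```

Key concept: list() constructor creates copy.
Step by step:
`a = [3, 8, 5]` → a = [3, 8, 5]
`b = list(a)` → b = [3, 8, 5]
`a.append(85)` → a = [3, 8, 5, 85]
`print(a)` → prints [3, 8, 5, 85]
`print(b)` → prints [3, 8, 5]

Answer:
[3, 8, 5, 85]
[3, 8, 5]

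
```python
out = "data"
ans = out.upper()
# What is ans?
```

Trace:
`out = "data"` → out = 'data'
`ans = out.upper()` → ans = 'DATA'
So ans = 'DATA'

Answer: 'DATA'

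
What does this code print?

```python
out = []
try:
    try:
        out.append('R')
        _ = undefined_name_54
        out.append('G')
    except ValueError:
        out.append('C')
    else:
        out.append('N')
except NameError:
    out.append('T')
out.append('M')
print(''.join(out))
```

Execution trace: 'R' (inner try body) → 'T' (outer except NameError) → 'M' (after the try/except). Output: RTM

Answer: RTM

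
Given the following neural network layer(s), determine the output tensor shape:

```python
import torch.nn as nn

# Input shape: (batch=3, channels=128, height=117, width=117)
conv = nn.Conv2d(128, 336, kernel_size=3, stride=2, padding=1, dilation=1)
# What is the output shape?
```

Input: (3, 128, 117, 117) -> Output: (3, 336, 59, 59)

Answer: (3, 336, 59, 59)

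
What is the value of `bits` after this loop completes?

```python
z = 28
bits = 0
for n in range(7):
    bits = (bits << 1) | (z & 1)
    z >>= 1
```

Reverse lowest 7 bits of 28
`bits` takes the values: 0 → 1 → 3 → 7 → 14 → 28

Answer: 28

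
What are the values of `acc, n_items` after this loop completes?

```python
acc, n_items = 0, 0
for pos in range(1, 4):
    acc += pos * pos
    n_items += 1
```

Sum of squares and count
`acc, n_items` takes the values: (0, 0) → (1, 0) → (1, 1) → (5, 1) → (5, 2) → (14, 2) → (14, 3)

Answer: 14, 3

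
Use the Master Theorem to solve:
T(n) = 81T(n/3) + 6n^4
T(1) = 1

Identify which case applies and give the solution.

a=81, b=3, f(n)=6n^4. log_3(81) = 4. Since c=4 = 4, Case 2 applies: T(n) = Θ(n^log_b(a) · log n) = O(n^4 log n).

Answer: O(n^4 log n) - Case 2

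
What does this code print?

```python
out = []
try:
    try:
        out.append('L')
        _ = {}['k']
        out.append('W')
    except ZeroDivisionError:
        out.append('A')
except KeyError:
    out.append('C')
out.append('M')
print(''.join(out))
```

Execution trace: 'L' (try body) → 'C' (outer except KeyError) → 'M' (after the try/except). Output: LCM

Answer: LCM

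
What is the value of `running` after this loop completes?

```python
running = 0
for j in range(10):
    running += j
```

Sum of 0 to 9 = 45
`running` takes the values: 0 → 1 → 3 → 6 → 10 → 15 → 21 → 28 → 36 → 45

Answer: 45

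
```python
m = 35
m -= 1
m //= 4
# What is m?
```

Trace:
`m = 35` → m = 35
`m -= 1` → m = 34
`m //= 4` → m = 8
So m = 8

Answer: 8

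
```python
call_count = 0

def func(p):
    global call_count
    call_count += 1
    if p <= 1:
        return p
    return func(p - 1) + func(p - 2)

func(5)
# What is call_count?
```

Calls(p) = 1 + Calls(p-1) + Calls(p-2); Calls(0)=Calls(1)=1. For p=5 this gives 15.

Answer: 15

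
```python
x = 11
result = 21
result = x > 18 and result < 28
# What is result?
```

Trace:
`x = 11` → x = 11
`result = 21` → result = 21
`result = x > 18 and result < 28` → result = False
So result = False

Answer: False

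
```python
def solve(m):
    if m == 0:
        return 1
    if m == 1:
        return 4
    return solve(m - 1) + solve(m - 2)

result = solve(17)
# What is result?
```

Build up from base cases: solve(0)=1, solve(1)=4, solve(2)=5, solve(3)=9, solve(4)=14, solve(5)=23, solve(6)=37, ..., solve(17)=7375

Answer: 7375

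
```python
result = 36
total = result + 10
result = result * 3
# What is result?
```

Trace:
`result = 36` → result = 36
`total = result + 10` → total = 46
`result = result * 3` → result = 108
So result = 108

Answer: 108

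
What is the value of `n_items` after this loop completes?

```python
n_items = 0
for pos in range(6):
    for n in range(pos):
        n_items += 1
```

Triangle number: 0+1+2+...+5
`n_items` takes the values: 0 → 1 → 2 → 3 → 4 → 5 → 6 → 7 → 8 → 9 → 10 → 11 → 12 → 13 → 14 → 15

Answer: 15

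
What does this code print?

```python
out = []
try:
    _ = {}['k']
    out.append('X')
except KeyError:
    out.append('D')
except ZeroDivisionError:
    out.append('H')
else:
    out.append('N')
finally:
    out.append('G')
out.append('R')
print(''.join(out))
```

Execution trace: 'D' (except KeyError) → 'G' (finally) → 'R' (after the try/except). Output: DGR

Answer: DGR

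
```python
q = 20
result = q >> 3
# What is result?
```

Trace:
`q = 20` → q = 20
`result = q >> 3` → result = 2
So result = 2

Answer: 2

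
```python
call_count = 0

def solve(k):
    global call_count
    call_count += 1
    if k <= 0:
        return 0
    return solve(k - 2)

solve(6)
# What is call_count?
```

Linear recursion stepping by 2: 4 calls from k=6 down to ≤0.

Answer: 4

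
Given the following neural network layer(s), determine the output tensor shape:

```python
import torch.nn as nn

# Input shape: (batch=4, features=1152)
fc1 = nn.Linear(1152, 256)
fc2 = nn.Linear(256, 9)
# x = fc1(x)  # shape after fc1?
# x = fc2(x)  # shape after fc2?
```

Input: (4, 1152) -> after fc1: (4, 256) -> Output: (4, 9)

Answer: (4, 9)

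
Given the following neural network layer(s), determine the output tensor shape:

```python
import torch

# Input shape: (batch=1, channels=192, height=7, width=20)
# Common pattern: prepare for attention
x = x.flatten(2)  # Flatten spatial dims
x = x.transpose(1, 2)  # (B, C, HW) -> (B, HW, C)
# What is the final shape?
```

Input: (1, 192, 7, 20) -> after flatten(2): (1, 192, 140) -> Output: (1, 140, 192)

Answer: (1, 140, 192)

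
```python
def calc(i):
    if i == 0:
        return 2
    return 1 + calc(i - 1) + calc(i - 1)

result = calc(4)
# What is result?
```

calc(i) = 1 + 2·calc(i-1), calc(0)=2. Closed form: (2+1)·2^4 - 1 = 47.

Answer: 47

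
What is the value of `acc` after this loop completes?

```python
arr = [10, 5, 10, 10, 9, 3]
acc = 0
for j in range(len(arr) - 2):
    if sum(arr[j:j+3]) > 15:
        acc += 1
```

Count windows with sum > 15
`acc` takes the values: 0 → 1 → 2 → 3 → 4

Answer: 4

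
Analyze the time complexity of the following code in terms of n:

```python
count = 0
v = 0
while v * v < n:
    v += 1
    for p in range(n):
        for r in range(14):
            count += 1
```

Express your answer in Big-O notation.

Each loop level contributes: √n × n × 1. Multiplying the contributions gives O(n√n).

Answer: O(n√n)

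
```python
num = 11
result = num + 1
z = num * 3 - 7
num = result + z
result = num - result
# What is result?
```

Trace:
`num = 11` → num = 11
`result = num + 1` → result = 12
`z = num * 3 - 7` → z = 26
`num = result + z` → num = 38
`result = num - result` → result = 26
So result = 26

Answer: 26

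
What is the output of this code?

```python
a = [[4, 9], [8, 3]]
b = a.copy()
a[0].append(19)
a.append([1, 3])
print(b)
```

Key concept: shallow copy with nested lists.
Step by step:
`a = [[4, 9], [8, 3]]` → a = [[4, 9], [8, 3]]
`b = a.copy()` → b = [[4, 9], [8, 3]]
`a[0].append(19)` → a = [[4, 9, 19], [8, 3]]; b = [[4, 9, 19], [8, 3]]
`a.append([1, 3])` → a = [[4, 9, 19], [8, 3], [1, 3]]
`print(b)` → prints [[4, 9, 19], [8, 3]]

Answer: [[4, 9, 19], [8, 3]]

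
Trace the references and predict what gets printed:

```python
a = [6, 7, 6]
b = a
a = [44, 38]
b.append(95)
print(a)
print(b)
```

Key concept: rebinding vs mutation: a is rebound to a new list, b still points at the original.
Step by step:
`a = [6, 7, 6]` → a = [6, 7, 6]
`b = a` → b = [6, 7, 6] (same object as a)
`a = [44, 38]` → a = [44, 38]
`b.append(95)` → b = [6, 7, 6, 95]
`print(a)` → prints [44, 38]
`print(b)` → prints [6, 7, 6, 95]

Answer:
[44, 38]
[6, 7, 6, 95]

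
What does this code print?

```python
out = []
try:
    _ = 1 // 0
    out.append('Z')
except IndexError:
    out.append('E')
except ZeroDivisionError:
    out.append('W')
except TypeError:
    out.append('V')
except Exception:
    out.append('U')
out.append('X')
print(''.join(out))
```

Execution trace: 'W' (except ZeroDivisionError) → 'X' (after the try/except). Output: WX

Answer: WX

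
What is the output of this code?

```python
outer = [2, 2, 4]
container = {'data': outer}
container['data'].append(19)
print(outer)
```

Key concept: dict holds reference to list.
Step by step:
`outer = [2, 2, 4]` → outer = [2, 2, 4]
`container = {'data': outer}` → container = {'data': [2, 2, 4]}
`container['data'].append(19)` → outer = [2, 2, 4, 19]; container = {'data': [2, 2, 4, 19]}
`print(outer)` → prints [2, 2, 4, 19]

Answer: [2, 2, 4, 19]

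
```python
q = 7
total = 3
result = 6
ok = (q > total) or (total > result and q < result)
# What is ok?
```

Trace:
`q = 7` → q = 7
`total = 3` → total = 3
`result = 6` → result = 6
`ok = (q > total) or (total > result and q < result)` → ok = True
So ok = True

Answer: True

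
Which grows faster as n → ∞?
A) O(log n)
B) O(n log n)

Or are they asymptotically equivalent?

O(log n) vs O(n log n): Higher order terms dominate.

Answer: B) O(n log n) grows faster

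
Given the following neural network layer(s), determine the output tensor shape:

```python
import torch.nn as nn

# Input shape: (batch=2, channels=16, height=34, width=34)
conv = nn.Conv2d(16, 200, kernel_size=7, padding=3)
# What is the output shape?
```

Input: (2, 16, 34, 34) -> Output: (2, 200, 34, 34)

Answer: (2, 200, 34, 34)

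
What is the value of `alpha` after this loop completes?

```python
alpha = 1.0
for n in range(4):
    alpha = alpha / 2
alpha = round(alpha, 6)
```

Halving LR 4 times: 1 / 2^4
`alpha` takes the values: 1.0 → 0.5 → 0.25 → 0.125 → 0.0625

Answer: 0.0625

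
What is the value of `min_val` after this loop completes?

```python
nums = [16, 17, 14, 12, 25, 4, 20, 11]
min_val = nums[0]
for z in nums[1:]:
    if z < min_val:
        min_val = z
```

Minimum of [16, 17, 14, 12, 25, 4, 20, 11]
`min_val` takes the values: 16 → 14 → 12 → 4

Answer: 4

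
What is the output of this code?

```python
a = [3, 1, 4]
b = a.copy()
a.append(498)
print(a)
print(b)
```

Key concept: list.copy() creates independent copy.
Step by step:
`a = [3, 1, 4]` → a = [3, 1, 4]
`b = a.copy()` → b = [3, 1, 4]
`a.append(498)` → a = [3, 1, 4, 498]
`print(a)` → prints [3, 1, 4, 498]
`print(b)` → prints [3, 1, 4]

Answer:
[3, 1, 4, 498]
[3, 1, 4]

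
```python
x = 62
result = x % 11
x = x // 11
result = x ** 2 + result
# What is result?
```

Trace:
`x = 62` → x = 62
`result = x % 11` → result = 7
`x = x // 11` → x = 5
`result = x ** 2 + result` → result = 32
So result = 32

Answer: 32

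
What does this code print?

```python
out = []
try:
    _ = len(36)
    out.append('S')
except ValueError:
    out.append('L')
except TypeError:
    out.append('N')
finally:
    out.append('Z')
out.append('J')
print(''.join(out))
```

Execution trace: 'N' (except TypeError) → 'Z' (finally) → 'J' (after the try/except). Output: NZJ

Answer: NZJ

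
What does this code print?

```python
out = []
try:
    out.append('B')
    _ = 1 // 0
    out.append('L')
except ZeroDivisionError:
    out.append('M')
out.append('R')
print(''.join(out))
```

Execution trace: 'B' (try body) → 'M' (except ZeroDivisionError) → 'R' (after the try/except). Output: BMR

Answer: BMR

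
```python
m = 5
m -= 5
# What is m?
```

Trace:
`m = 5` → m = 5
`m -= 5` → m = 0
So m = 0

Answer: 0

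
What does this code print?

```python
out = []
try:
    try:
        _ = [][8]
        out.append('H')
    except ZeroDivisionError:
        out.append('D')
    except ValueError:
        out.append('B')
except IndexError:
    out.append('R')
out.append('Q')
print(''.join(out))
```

Execution trace: 'R' (outer except IndexError) → 'Q' (after the try/except). Output: RQ

Answer: RQ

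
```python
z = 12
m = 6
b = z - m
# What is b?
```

Trace:
`z = 12` → z = 12
`m = 6` → m = 6
`b = z - m` → b = 6
So b = 6

Answer: 6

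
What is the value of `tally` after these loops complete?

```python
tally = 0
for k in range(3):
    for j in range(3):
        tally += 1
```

3 * 3 = 9
`tally` takes the values: 0 → 1 → 2 → 3 → 4 → 5 → 6 → 7 → 8 → 9

Answer: 9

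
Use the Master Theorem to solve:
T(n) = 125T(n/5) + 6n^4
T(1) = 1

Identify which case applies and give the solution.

a=125, b=5, f(n)=6n^4. log_5(125) = 3. Since c=4 > 3 and the regularity condition holds (125(n/5)^4 = (125/5^4)n^4 with 125/5^4 < 1), Case 3 applies: T(n) = Θ(f(n)) = O(n^4).

Answer: O(n^4) - Case 3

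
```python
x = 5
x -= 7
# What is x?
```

Trace:
`x = 5` → x = 5
`x -= 7` → x = -2
So x = -2

Answer: -2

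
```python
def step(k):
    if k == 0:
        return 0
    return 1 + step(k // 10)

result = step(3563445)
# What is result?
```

Count of digits of 3563445: 7

Answer: 7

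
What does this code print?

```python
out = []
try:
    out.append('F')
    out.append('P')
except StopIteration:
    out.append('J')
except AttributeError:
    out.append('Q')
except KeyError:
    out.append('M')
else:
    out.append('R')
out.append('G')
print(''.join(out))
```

Execution trace: 'F' (try body) → 'P' (try body, no exception) → 'R' (else) → 'G' (after the try/except). Output: FPRG

Answer: FPRG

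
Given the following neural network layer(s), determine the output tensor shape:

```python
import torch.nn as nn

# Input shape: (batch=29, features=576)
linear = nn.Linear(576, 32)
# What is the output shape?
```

Input: (29, 576) -> Output: (29, 32)

Answer: (29, 32)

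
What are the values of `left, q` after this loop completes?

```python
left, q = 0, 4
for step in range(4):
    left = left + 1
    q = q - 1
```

left goes 0→4, q goes 4→0
`left, q` takes the values: (0, 4) → (1, 4) → (1, 3) → (2, 3) → (2, 2) → (3, 2) → (3, 1) → (4, 1) → (4, 0)

Answer: 4, 0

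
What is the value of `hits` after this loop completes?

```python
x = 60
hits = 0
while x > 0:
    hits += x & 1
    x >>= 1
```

Count set bits in 60 (binary: 0b111100)
`hits` takes the values: 0 → 1 → 2 → 3 → 4

Answer: 4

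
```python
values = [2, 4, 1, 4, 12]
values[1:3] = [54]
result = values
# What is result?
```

Trace:
`values = [2, 4, 1, 4, 12]` → values = [2, 4, 1, 4, 12]
`values[1:3] = [54]` → values = [2, 54, 4, 12]
`result = values` → result = [2, 54, 4, 12]
So result = [2, 54, 4, 12]

Answer: [2, 54, 4, 12]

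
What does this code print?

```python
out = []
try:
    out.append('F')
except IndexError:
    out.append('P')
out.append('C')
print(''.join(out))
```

Execution trace: 'F' (try body, no exception) → 'C' (after the try/except). Output: FC

Answer: FC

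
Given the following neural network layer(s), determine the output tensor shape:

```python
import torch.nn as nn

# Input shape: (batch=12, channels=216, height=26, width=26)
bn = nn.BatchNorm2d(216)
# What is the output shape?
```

Input: (12, 216, 26, 26) -> Output: (12, 216, 26, 26)

Answer: (12, 216, 26, 26)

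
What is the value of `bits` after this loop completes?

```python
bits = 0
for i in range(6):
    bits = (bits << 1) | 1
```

Build 6 consecutive 1-bits: 0b111111
`bits` takes the values: 0 → 1 → 3 → 7 → 15 → 31 → 63

Answer: 63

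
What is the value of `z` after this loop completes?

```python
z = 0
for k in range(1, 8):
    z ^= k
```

XOR of 1 to 7
`z` takes the values: 0 → 1 → 3 → 0 → 4 → 1 → 7 → 0

Answer: 0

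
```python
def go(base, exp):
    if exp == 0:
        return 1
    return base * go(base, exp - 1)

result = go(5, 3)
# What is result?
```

go(5, 3) = 5 * 5 * 5 = 125

Answer: 125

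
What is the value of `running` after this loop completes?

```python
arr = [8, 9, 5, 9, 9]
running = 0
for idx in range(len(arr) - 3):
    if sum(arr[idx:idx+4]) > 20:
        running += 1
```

Count windows with sum > 20
`running` takes the values: 0 → 1 → 2

Answer: 2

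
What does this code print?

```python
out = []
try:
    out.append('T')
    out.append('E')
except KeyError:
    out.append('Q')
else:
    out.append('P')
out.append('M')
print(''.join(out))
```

Execution trace: 'T' (try body) → 'E' (try body, no exception) → 'P' (else) → 'M' (after the try/except). Output: TEPM

Answer: TEPM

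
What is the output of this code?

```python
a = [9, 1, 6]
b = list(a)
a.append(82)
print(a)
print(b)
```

Key concept: list() constructor creates copy.
Step by step:
`a = [9, 1, 6]` → a = [9, 1, 6]
`b = list(a)` → b = [9, 1, 6]
`a.append(82)` → a = [9, 1, 6, 82]
`print(a)` → prints [9, 1, 6, 82]
`print(b)` → prints [9, 1, 6]

Answer:
[9, 1, 6, 82]
[9, 1, 6]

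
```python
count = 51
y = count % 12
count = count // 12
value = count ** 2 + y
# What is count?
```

Trace:
`count = 51` → count = 51
`y = count % 12` → y = 3
`count = count // 12` → count = 4
`value = count ** 2 + y` → value = 19
So count = 4

Answer: 4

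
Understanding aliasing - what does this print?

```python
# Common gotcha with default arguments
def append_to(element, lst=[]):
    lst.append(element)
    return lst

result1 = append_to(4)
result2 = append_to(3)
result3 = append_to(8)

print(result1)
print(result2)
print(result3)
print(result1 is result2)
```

Key concept: mutable default argument gotcha.
Step by step:
`result1 = append_to(4)` → result1 = [4]
`result2 = append_to(3)` → result1 = [4, 3] (same object as result2); result2 = [4, 3] (same object as result1)
`result3 = append_to(8)` → result1 = [4, 3, 8] (same object as result2, result3); result2 = [4, 3, 8] (same object as result1, result3); result3 = [4, 3, 8] (same object as result1, result2)
`print(result1)` → prints [4, 3, 8]
`print(result2)` → prints [4, 3, 8]
`print(result3)` → prints [4, 3, 8]
`print(result1 is result2)` → prints True

Answer:
[4, 3, 8]
[4, 3, 8]
[4, 3, 8]
True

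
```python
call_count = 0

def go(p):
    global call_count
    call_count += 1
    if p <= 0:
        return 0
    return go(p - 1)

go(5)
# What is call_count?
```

Linear recursion stepping by 1: 6 calls from p=5 down to ≤0.

Answer: 6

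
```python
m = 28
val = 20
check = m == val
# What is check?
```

Trace:
`m = 28` → m = 28
`val = 20` → val = 20
`check = m == val` → check = False
So check = False

Answer: False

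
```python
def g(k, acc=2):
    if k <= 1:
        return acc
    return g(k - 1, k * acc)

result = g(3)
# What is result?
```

Accumulator trace (n, acc): (3, 2) -> (2, 6) -> (1, 12) -> return 12

Answer: 12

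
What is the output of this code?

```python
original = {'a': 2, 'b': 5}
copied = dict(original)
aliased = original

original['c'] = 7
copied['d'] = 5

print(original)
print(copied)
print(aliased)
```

Key concept: dict() creates copy, assignment creates alias.
Step by step:
`original = {'a': 2, 'b': 5}` → original = {'a': 2, 'b': 5}
`copied = dict(original)` → copied = {'a': 2, 'b': 5}
`aliased = original` → aliased = {'a': 2, 'b': 5} (same object as original)
`original['c'] = 7` → original = {'a': 2, 'b': 5, 'c': 7} (same object as aliased); aliased = {'a': 2, 'b': 5, 'c': 7} (same object as original)
`copied['d'] = 5` → copied = {'a': 2, 'b': 5, 'd': 5}
`print(original)` → prints {'a': 2, 'b': 5, 'c': 7}
`print(copied)` → prints {'a': 2, 'b': 5, 'd': 5}
`print(aliased)` → prints {'a': 2, 'b': 5, 'c': 7}

Answer:
{'a': 2, 'b': 5, 'c': 7}
{'a': 2, 'b': 5, 'd': 5}
{'a': 2, 'b': 5, 'c': 7}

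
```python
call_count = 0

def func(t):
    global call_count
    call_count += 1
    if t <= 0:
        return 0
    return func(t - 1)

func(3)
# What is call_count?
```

Linear recursion stepping by 1: 4 calls from t=3 down to ≤0.

Answer: 4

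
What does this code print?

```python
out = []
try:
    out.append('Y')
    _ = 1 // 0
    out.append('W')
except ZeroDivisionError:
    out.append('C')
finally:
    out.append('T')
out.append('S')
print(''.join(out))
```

Execution trace: 'Y' (try body) → 'C' (except ZeroDivisionError) → 'T' (finally) → 'S' (after the try/except). Output: YCTS

Answer: YCTS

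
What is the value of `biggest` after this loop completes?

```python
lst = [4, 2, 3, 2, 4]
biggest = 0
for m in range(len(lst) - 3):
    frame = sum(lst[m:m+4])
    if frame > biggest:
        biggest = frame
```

Max sum of 4-element window in [4, 2, 3, 2, 4]
`biggest` takes the values: 0 → 11

Answer: 11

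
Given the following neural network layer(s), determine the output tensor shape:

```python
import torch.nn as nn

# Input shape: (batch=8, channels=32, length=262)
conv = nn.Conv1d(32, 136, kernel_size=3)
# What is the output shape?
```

Input: (8, 32, 262) -> Output: (8, 136, 260)

Answer: (8, 136, 260)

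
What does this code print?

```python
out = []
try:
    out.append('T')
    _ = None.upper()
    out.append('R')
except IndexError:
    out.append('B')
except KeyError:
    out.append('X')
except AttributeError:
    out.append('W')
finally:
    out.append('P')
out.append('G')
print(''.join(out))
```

Execution trace: 'T' (try body) → 'W' (except AttributeError) → 'P' (finally) → 'G' (after the try/except). Output: TWPG

Answer: TWPG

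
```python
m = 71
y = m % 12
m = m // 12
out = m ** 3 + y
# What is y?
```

Trace:
`m = 71` → m = 71
`y = m % 12` → y = 11
`m = m // 12` → m = 5
`out = m ** 3 + y` → out = 136
So y = 11

Answer: 11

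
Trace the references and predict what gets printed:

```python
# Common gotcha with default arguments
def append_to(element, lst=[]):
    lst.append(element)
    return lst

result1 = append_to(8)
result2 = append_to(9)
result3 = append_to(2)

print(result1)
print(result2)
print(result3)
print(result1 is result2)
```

Key concept: mutable default argument gotcha.
Step by step:
`result1 = append_to(8)` → result1 = [8]
`result2 = append_to(9)` → result1 = [8, 9] (same object as result2); result2 = [8, 9] (same object as result1)
`result3 = append_to(2)` → result1 = [8, 9, 2] (same object as result2, result3); result2 = [8, 9, 2] (same object as result1, result3); result3 = [8, 9, 2] (same object as result1, result2)
`print(result1)` → prints [8, 9, 2]
`print(result2)` → prints [8, 9, 2]
`print(result3)` → prints [8, 9, 2]
`print(result1 is result2)` → prints True

Answer:
[8, 9, 2]
[8, 9, 2]
[8, 9, 2]
True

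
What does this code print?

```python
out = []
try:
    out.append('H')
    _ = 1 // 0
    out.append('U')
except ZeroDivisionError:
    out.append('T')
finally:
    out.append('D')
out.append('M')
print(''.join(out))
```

Execution trace: 'H' (try body) → 'T' (except ZeroDivisionError) → 'D' (finally) → 'M' (after the try/except). Output: HTDM

Answer: HTDM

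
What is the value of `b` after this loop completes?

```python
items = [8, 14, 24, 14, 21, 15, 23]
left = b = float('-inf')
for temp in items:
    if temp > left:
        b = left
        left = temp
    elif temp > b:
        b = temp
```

Second largest (with repeats) in [8, 14, 24, 14, 21, 15, 23]
`b` takes the values: -inf → 8 → 14 → 21 → 23

Answer: 23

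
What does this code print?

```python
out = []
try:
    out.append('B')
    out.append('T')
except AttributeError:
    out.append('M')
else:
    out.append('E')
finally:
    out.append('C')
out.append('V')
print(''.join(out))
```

Execution trace: 'B' (try body) → 'T' (try body, no exception) → 'E' (else) → 'C' (finally) → 'V' (after the try/except). Output: BTECV

Answer: BTECV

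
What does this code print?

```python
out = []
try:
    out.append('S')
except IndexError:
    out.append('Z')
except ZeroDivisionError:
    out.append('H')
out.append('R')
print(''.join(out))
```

Execution trace: 'S' (try body, no exception) → 'R' (after the try/except). Output: SR

Answer: SR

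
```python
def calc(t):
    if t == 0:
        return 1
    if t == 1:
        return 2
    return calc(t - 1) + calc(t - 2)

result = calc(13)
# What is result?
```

Build up from base cases: calc(0)=1, calc(1)=2, calc(2)=3, calc(3)=5, calc(4)=8, calc(5)=13, calc(6)=21, ..., calc(13)=610

Answer: 610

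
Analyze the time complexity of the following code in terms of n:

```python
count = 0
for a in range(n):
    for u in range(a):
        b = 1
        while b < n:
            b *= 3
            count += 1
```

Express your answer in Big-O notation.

Each loop level contributes: n × n × log n. Multiplying the contributions gives O(n^2 log n).

Answer: O(n^2 log n)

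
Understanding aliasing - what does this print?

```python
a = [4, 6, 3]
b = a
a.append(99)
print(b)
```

Key concept: basic list aliasing.
Step by step:
`a = [4, 6, 3]` → a = [4, 6, 3]
`b = a` → b = [4, 6, 3] (same object as a)
`a.append(99)` → a = [4, 6, 3, 99] (same object as b); b = [4, 6, 3, 99] (same object as a)
`print(b)` → prints [4, 6, 3, 99]

Answer: [4, 6, 3, 99]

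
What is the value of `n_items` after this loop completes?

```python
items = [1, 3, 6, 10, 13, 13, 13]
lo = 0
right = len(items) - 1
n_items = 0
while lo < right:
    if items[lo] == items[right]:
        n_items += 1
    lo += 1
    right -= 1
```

Count matching pairs from ends
`n_items` takes the values: 0

Answer: 0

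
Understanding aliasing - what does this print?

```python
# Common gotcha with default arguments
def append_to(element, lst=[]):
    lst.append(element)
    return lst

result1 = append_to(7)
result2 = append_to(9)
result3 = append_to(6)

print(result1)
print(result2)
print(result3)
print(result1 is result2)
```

Key concept: mutable default argument gotcha.
Step by step:
`result1 = append_to(7)` → result1 = [7]
`result2 = append_to(9)` → result1 = [7, 9] (same object as result2); result2 = [7, 9] (same object as result1)
`result3 = append_to(6)` → result1 = [7, 9, 6] (same object as result2, result3); result2 = [7, 9, 6] (same object as result1, result3); result3 = [7, 9, 6] (same object as result1, result2)
`print(result1)` → prints [7, 9, 6]
`print(result2)` → prints [7, 9, 6]
`print(result3)` → prints [7, 9, 6]
`print(result1 is result2)` → prints True

Answer:
[7, 9, 6]
[7, 9, 6]
[7, 9, 6]
True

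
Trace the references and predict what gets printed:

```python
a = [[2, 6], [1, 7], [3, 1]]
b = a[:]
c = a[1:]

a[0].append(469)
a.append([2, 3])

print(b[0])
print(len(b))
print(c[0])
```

Key concept: slice with nested mutation.
Step by step:
`a = [[2, 6], [1, 7], [3, 1]]` → a = [[2, 6], [1, 7], [3, 1]]
`b = a[:]` → b = [[2, 6], [1, 7], [3, 1]]
`c = a[1:]` → c = [[1, 7], [3, 1]]
`a[0].append(469)` → a = [[2, 6, 469], [1, 7], [3, 1]]; b = [[2, 6, 469], [1, 7], [3, 1]]
`a.append([2, 3])` → a = [[2, 6, 469], [1, 7], [3, 1], [2, 3]]
`print(b[0])` → prints [2, 6, 469]
`print(len(b))` → prints 3
`print(c[0])` → prints [1, 7]

Answer:
[2, 6, 469]
3
[1, 7]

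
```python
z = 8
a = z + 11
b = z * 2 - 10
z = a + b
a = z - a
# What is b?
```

Trace:
`z = 8` → z = 8
`a = z + 11` → a = 19
`b = z * 2 - 10` → b = 6
`z = a + b` → z = 25
`a = z - a` → a = 6
So b = 6

Answer: 6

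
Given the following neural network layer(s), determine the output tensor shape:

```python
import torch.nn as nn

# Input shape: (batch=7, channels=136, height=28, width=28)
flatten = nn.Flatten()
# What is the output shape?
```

Input: (7, 136, 28, 28) -> Output: (7, 106624)

Answer: (7, 106624)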